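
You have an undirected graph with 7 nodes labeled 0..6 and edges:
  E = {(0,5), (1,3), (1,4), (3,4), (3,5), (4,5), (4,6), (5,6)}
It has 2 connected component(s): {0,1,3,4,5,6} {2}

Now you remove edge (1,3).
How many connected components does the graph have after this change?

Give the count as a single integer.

Answer: 2

Derivation:
Initial component count: 2
Remove (1,3): not a bridge. Count unchanged: 2.
  After removal, components: {0,1,3,4,5,6} {2}
New component count: 2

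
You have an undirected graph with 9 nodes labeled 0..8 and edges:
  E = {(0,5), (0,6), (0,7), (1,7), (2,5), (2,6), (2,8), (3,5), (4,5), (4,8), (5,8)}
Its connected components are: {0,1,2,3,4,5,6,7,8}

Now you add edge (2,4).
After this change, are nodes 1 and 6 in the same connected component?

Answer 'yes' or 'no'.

Initial components: {0,1,2,3,4,5,6,7,8}
Adding edge (2,4): both already in same component {0,1,2,3,4,5,6,7,8}. No change.
New components: {0,1,2,3,4,5,6,7,8}
Are 1 and 6 in the same component? yes

Answer: yes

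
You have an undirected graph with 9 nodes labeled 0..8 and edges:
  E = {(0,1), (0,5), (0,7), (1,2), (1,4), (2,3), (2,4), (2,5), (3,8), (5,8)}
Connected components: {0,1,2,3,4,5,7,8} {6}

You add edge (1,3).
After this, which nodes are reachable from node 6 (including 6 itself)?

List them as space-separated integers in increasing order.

Answer: 6

Derivation:
Before: nodes reachable from 6: {6}
Adding (1,3): both endpoints already in same component. Reachability from 6 unchanged.
After: nodes reachable from 6: {6}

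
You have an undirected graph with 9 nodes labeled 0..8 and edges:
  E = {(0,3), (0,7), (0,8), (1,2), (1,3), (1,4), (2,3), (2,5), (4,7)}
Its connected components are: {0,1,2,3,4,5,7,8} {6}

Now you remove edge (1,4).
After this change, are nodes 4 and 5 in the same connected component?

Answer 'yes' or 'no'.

Answer: yes

Derivation:
Initial components: {0,1,2,3,4,5,7,8} {6}
Removing edge (1,4): not a bridge — component count unchanged at 2.
New components: {0,1,2,3,4,5,7,8} {6}
Are 4 and 5 in the same component? yes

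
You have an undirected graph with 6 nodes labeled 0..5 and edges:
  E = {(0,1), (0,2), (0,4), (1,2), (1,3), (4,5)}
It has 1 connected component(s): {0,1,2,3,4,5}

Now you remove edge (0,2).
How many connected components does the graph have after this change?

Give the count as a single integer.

Answer: 1

Derivation:
Initial component count: 1
Remove (0,2): not a bridge. Count unchanged: 1.
  After removal, components: {0,1,2,3,4,5}
New component count: 1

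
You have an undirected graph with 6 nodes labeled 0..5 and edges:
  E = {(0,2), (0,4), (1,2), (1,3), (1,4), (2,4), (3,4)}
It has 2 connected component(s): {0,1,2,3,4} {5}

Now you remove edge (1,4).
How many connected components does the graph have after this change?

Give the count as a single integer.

Initial component count: 2
Remove (1,4): not a bridge. Count unchanged: 2.
  After removal, components: {0,1,2,3,4} {5}
New component count: 2

Answer: 2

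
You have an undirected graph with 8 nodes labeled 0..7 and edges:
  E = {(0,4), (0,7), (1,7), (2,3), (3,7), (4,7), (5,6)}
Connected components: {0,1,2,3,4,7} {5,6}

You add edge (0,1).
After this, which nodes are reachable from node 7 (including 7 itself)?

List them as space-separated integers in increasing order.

Answer: 0 1 2 3 4 7

Derivation:
Before: nodes reachable from 7: {0,1,2,3,4,7}
Adding (0,1): both endpoints already in same component. Reachability from 7 unchanged.
After: nodes reachable from 7: {0,1,2,3,4,7}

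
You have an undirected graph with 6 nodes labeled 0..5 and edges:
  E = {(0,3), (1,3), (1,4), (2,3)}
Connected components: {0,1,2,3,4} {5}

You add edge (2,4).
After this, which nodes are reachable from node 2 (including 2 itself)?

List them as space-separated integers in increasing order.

Answer: 0 1 2 3 4

Derivation:
Before: nodes reachable from 2: {0,1,2,3,4}
Adding (2,4): both endpoints already in same component. Reachability from 2 unchanged.
After: nodes reachable from 2: {0,1,2,3,4}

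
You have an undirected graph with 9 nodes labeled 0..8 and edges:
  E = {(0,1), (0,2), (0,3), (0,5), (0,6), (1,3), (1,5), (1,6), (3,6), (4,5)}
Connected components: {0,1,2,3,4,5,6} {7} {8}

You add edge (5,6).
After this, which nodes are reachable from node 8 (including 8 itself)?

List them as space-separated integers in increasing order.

Answer: 8

Derivation:
Before: nodes reachable from 8: {8}
Adding (5,6): both endpoints already in same component. Reachability from 8 unchanged.
After: nodes reachable from 8: {8}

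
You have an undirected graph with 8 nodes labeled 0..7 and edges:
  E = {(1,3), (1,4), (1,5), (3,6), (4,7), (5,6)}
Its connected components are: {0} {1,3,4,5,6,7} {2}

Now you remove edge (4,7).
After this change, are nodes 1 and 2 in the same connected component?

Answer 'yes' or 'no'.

Initial components: {0} {1,3,4,5,6,7} {2}
Removing edge (4,7): it was a bridge — component count 3 -> 4.
New components: {0} {1,3,4,5,6} {2} {7}
Are 1 and 2 in the same component? no

Answer: no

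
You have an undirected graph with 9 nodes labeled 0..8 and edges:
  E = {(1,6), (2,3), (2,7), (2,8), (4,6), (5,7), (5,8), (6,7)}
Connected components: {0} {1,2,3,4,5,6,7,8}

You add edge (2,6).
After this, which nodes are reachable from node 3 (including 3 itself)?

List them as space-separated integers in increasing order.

Answer: 1 2 3 4 5 6 7 8

Derivation:
Before: nodes reachable from 3: {1,2,3,4,5,6,7,8}
Adding (2,6): both endpoints already in same component. Reachability from 3 unchanged.
After: nodes reachable from 3: {1,2,3,4,5,6,7,8}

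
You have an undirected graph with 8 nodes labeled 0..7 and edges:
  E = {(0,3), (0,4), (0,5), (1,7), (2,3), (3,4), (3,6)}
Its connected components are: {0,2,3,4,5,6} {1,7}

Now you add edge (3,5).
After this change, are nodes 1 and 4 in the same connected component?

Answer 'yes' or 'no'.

Initial components: {0,2,3,4,5,6} {1,7}
Adding edge (3,5): both already in same component {0,2,3,4,5,6}. No change.
New components: {0,2,3,4,5,6} {1,7}
Are 1 and 4 in the same component? no

Answer: no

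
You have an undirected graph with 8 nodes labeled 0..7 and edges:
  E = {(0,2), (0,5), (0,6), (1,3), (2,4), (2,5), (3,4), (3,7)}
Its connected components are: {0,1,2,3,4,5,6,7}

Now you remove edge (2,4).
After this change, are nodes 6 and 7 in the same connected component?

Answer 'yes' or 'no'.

Answer: no

Derivation:
Initial components: {0,1,2,3,4,5,6,7}
Removing edge (2,4): it was a bridge — component count 1 -> 2.
New components: {0,2,5,6} {1,3,4,7}
Are 6 and 7 in the same component? no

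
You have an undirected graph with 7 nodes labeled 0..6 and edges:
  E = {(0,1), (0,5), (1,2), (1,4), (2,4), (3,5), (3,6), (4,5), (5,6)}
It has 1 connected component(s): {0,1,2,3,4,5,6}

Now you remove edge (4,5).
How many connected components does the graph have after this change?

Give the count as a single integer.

Initial component count: 1
Remove (4,5): not a bridge. Count unchanged: 1.
  After removal, components: {0,1,2,3,4,5,6}
New component count: 1

Answer: 1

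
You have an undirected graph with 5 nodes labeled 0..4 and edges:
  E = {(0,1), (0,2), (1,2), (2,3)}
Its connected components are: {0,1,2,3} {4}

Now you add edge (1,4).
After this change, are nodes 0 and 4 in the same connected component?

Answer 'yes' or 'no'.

Initial components: {0,1,2,3} {4}
Adding edge (1,4): merges {0,1,2,3} and {4}.
New components: {0,1,2,3,4}
Are 0 and 4 in the same component? yes

Answer: yes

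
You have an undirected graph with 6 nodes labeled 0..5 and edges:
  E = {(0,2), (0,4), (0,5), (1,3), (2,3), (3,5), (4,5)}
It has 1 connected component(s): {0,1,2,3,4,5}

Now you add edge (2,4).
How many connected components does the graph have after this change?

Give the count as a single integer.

Answer: 1

Derivation:
Initial component count: 1
Add (2,4): endpoints already in same component. Count unchanged: 1.
New component count: 1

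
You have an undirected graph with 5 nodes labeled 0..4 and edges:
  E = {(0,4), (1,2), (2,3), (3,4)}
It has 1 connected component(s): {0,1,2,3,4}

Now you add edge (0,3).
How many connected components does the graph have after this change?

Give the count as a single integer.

Answer: 1

Derivation:
Initial component count: 1
Add (0,3): endpoints already in same component. Count unchanged: 1.
New component count: 1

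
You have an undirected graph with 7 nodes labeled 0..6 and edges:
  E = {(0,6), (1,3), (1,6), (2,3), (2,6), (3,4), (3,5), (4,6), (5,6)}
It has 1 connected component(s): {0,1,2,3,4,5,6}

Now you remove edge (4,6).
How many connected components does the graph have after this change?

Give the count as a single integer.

Initial component count: 1
Remove (4,6): not a bridge. Count unchanged: 1.
  After removal, components: {0,1,2,3,4,5,6}
New component count: 1

Answer: 1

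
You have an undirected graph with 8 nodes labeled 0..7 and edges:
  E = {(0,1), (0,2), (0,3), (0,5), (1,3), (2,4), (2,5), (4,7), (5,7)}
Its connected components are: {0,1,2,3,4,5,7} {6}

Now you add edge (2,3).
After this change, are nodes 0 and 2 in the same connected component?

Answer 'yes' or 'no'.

Answer: yes

Derivation:
Initial components: {0,1,2,3,4,5,7} {6}
Adding edge (2,3): both already in same component {0,1,2,3,4,5,7}. No change.
New components: {0,1,2,3,4,5,7} {6}
Are 0 and 2 in the same component? yes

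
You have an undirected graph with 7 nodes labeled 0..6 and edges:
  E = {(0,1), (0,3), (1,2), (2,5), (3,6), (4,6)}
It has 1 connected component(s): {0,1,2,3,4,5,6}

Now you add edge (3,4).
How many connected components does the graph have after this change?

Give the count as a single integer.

Answer: 1

Derivation:
Initial component count: 1
Add (3,4): endpoints already in same component. Count unchanged: 1.
New component count: 1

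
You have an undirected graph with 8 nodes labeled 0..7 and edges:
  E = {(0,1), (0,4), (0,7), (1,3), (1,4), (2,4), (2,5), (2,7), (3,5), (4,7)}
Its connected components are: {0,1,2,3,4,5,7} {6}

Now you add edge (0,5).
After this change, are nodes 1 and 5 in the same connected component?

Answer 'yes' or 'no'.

Initial components: {0,1,2,3,4,5,7} {6}
Adding edge (0,5): both already in same component {0,1,2,3,4,5,7}. No change.
New components: {0,1,2,3,4,5,7} {6}
Are 1 and 5 in the same component? yes

Answer: yes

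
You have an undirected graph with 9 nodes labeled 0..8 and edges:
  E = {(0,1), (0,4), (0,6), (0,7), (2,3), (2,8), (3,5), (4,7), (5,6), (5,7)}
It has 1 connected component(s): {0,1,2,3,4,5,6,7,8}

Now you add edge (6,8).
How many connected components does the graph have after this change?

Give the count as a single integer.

Answer: 1

Derivation:
Initial component count: 1
Add (6,8): endpoints already in same component. Count unchanged: 1.
New component count: 1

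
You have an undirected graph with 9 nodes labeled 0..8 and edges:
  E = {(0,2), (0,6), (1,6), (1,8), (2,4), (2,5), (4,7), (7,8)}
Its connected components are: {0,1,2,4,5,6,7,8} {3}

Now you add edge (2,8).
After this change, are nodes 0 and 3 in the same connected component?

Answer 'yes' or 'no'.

Initial components: {0,1,2,4,5,6,7,8} {3}
Adding edge (2,8): both already in same component {0,1,2,4,5,6,7,8}. No change.
New components: {0,1,2,4,5,6,7,8} {3}
Are 0 and 3 in the same component? no

Answer: no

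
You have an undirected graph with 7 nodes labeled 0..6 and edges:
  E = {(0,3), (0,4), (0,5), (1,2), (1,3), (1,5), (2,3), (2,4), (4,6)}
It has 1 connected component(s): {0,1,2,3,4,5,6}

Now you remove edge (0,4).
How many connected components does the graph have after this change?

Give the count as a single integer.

Initial component count: 1
Remove (0,4): not a bridge. Count unchanged: 1.
  After removal, components: {0,1,2,3,4,5,6}
New component count: 1

Answer: 1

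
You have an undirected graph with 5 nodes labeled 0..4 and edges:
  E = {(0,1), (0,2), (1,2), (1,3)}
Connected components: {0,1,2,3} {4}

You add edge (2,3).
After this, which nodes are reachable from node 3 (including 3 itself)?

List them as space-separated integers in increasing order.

Before: nodes reachable from 3: {0,1,2,3}
Adding (2,3): both endpoints already in same component. Reachability from 3 unchanged.
After: nodes reachable from 3: {0,1,2,3}

Answer: 0 1 2 3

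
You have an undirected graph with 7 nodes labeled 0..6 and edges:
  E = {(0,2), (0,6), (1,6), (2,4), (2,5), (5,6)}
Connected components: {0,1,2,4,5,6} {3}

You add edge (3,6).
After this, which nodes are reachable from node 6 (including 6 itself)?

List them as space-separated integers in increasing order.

Answer: 0 1 2 3 4 5 6

Derivation:
Before: nodes reachable from 6: {0,1,2,4,5,6}
Adding (3,6): merges 6's component with another. Reachability grows.
After: nodes reachable from 6: {0,1,2,3,4,5,6}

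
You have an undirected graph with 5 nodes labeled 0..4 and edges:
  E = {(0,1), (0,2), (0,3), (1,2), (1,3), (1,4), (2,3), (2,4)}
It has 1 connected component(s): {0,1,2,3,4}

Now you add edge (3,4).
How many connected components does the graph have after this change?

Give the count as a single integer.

Initial component count: 1
Add (3,4): endpoints already in same component. Count unchanged: 1.
New component count: 1

Answer: 1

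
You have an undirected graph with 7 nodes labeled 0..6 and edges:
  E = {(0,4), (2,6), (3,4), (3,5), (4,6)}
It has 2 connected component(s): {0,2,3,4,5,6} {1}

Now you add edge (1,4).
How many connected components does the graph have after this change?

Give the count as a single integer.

Initial component count: 2
Add (1,4): merges two components. Count decreases: 2 -> 1.
New component count: 1

Answer: 1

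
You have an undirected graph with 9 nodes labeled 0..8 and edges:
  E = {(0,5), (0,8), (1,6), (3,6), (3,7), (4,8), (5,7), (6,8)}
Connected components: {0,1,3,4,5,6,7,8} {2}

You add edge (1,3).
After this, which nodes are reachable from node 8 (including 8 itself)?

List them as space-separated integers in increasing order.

Answer: 0 1 3 4 5 6 7 8

Derivation:
Before: nodes reachable from 8: {0,1,3,4,5,6,7,8}
Adding (1,3): both endpoints already in same component. Reachability from 8 unchanged.
After: nodes reachable from 8: {0,1,3,4,5,6,7,8}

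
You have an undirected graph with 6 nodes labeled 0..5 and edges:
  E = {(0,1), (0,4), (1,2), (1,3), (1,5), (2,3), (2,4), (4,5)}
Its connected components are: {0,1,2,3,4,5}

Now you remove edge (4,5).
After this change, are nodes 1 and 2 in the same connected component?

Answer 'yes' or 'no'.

Initial components: {0,1,2,3,4,5}
Removing edge (4,5): not a bridge — component count unchanged at 1.
New components: {0,1,2,3,4,5}
Are 1 and 2 in the same component? yes

Answer: yes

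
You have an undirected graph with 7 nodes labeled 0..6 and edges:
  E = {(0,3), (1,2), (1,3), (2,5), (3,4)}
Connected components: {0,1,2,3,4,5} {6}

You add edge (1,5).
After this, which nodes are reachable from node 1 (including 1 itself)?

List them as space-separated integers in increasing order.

Answer: 0 1 2 3 4 5

Derivation:
Before: nodes reachable from 1: {0,1,2,3,4,5}
Adding (1,5): both endpoints already in same component. Reachability from 1 unchanged.
After: nodes reachable from 1: {0,1,2,3,4,5}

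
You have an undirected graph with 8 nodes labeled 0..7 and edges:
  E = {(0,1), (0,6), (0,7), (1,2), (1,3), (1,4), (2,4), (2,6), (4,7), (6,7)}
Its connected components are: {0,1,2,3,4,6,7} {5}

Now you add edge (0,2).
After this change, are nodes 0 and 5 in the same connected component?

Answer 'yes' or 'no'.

Answer: no

Derivation:
Initial components: {0,1,2,3,4,6,7} {5}
Adding edge (0,2): both already in same component {0,1,2,3,4,6,7}. No change.
New components: {0,1,2,3,4,6,7} {5}
Are 0 and 5 in the same component? no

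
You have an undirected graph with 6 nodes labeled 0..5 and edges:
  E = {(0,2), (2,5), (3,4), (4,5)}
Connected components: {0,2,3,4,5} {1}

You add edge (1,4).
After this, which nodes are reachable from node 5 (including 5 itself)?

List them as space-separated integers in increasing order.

Answer: 0 1 2 3 4 5

Derivation:
Before: nodes reachable from 5: {0,2,3,4,5}
Adding (1,4): merges 5's component with another. Reachability grows.
After: nodes reachable from 5: {0,1,2,3,4,5}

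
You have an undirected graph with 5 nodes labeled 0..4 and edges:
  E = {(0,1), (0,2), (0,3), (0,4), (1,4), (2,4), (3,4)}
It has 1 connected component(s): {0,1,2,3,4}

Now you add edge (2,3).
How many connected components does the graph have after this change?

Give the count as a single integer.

Answer: 1

Derivation:
Initial component count: 1
Add (2,3): endpoints already in same component. Count unchanged: 1.
New component count: 1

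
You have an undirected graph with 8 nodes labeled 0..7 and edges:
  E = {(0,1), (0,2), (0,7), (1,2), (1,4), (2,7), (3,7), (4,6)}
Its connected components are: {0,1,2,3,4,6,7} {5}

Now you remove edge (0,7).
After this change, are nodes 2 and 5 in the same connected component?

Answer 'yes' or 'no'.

Answer: no

Derivation:
Initial components: {0,1,2,3,4,6,7} {5}
Removing edge (0,7): not a bridge — component count unchanged at 2.
New components: {0,1,2,3,4,6,7} {5}
Are 2 and 5 in the same component? no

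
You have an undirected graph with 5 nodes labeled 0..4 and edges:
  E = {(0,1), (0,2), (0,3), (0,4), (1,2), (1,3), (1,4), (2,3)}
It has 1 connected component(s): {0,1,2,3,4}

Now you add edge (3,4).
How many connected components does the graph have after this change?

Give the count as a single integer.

Initial component count: 1
Add (3,4): endpoints already in same component. Count unchanged: 1.
New component count: 1

Answer: 1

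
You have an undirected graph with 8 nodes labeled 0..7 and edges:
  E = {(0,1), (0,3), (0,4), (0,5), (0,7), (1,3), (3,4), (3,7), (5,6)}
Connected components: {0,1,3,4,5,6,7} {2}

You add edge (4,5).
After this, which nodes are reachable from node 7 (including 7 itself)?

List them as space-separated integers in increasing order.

Answer: 0 1 3 4 5 6 7

Derivation:
Before: nodes reachable from 7: {0,1,3,4,5,6,7}
Adding (4,5): both endpoints already in same component. Reachability from 7 unchanged.
After: nodes reachable from 7: {0,1,3,4,5,6,7}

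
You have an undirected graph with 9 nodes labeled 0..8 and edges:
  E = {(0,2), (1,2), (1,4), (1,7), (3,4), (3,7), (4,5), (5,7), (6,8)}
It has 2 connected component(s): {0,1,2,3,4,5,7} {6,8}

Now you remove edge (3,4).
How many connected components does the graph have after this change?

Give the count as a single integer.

Initial component count: 2
Remove (3,4): not a bridge. Count unchanged: 2.
  After removal, components: {0,1,2,3,4,5,7} {6,8}
New component count: 2

Answer: 2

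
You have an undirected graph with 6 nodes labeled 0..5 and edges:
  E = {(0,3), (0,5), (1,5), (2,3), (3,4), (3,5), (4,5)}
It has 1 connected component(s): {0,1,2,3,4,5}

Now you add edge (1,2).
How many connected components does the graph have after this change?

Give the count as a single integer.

Initial component count: 1
Add (1,2): endpoints already in same component. Count unchanged: 1.
New component count: 1

Answer: 1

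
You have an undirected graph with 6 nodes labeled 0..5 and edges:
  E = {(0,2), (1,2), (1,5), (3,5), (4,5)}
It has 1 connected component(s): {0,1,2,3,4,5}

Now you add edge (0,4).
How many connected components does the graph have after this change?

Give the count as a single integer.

Answer: 1

Derivation:
Initial component count: 1
Add (0,4): endpoints already in same component. Count unchanged: 1.
New component count: 1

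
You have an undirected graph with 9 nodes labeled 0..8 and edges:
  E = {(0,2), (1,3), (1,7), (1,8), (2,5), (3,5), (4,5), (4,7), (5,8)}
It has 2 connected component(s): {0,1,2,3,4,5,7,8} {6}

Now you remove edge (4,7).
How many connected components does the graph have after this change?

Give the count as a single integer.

Initial component count: 2
Remove (4,7): not a bridge. Count unchanged: 2.
  After removal, components: {0,1,2,3,4,5,7,8} {6}
New component count: 2

Answer: 2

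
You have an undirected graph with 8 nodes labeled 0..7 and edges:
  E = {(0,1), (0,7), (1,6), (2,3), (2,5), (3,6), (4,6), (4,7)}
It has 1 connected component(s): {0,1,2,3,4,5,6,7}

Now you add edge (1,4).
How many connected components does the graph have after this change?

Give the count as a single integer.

Initial component count: 1
Add (1,4): endpoints already in same component. Count unchanged: 1.
New component count: 1

Answer: 1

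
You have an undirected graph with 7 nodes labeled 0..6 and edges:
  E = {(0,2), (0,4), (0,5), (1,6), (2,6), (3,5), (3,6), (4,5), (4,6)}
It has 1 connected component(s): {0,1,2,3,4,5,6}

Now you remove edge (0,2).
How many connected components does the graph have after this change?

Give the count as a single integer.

Initial component count: 1
Remove (0,2): not a bridge. Count unchanged: 1.
  After removal, components: {0,1,2,3,4,5,6}
New component count: 1

Answer: 1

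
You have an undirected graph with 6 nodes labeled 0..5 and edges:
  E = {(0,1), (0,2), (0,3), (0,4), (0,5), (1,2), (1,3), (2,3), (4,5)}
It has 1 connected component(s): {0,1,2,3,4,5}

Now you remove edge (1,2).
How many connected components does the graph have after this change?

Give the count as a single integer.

Answer: 1

Derivation:
Initial component count: 1
Remove (1,2): not a bridge. Count unchanged: 1.
  After removal, components: {0,1,2,3,4,5}
New component count: 1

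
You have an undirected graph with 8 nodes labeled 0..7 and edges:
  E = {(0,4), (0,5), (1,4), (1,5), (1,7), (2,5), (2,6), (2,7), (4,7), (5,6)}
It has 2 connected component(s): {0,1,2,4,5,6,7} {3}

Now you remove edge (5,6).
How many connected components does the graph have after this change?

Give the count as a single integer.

Answer: 2

Derivation:
Initial component count: 2
Remove (5,6): not a bridge. Count unchanged: 2.
  After removal, components: {0,1,2,4,5,6,7} {3}
New component count: 2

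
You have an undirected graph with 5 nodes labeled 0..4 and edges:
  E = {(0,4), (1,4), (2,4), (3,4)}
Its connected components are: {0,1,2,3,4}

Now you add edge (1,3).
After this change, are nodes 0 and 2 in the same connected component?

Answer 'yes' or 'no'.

Answer: yes

Derivation:
Initial components: {0,1,2,3,4}
Adding edge (1,3): both already in same component {0,1,2,3,4}. No change.
New components: {0,1,2,3,4}
Are 0 and 2 in the same component? yes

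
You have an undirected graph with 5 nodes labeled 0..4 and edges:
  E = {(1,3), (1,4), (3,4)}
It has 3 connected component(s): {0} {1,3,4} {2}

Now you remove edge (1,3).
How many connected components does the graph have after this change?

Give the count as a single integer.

Answer: 3

Derivation:
Initial component count: 3
Remove (1,3): not a bridge. Count unchanged: 3.
  After removal, components: {0} {1,3,4} {2}
New component count: 3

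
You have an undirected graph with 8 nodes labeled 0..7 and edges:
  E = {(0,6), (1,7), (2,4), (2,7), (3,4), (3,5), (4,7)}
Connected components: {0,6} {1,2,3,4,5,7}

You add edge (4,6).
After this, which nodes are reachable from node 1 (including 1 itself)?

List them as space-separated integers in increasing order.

Before: nodes reachable from 1: {1,2,3,4,5,7}
Adding (4,6): merges 1's component with another. Reachability grows.
After: nodes reachable from 1: {0,1,2,3,4,5,6,7}

Answer: 0 1 2 3 4 5 6 7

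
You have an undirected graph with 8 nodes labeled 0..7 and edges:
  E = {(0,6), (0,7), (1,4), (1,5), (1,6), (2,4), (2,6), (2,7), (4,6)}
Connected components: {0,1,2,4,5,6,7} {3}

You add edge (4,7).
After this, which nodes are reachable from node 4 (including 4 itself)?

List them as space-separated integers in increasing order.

Before: nodes reachable from 4: {0,1,2,4,5,6,7}
Adding (4,7): both endpoints already in same component. Reachability from 4 unchanged.
After: nodes reachable from 4: {0,1,2,4,5,6,7}

Answer: 0 1 2 4 5 6 7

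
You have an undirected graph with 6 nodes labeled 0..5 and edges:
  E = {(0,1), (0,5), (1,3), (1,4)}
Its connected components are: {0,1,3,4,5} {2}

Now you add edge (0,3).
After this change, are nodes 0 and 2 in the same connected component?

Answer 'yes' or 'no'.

Initial components: {0,1,3,4,5} {2}
Adding edge (0,3): both already in same component {0,1,3,4,5}. No change.
New components: {0,1,3,4,5} {2}
Are 0 and 2 in the same component? no

Answer: no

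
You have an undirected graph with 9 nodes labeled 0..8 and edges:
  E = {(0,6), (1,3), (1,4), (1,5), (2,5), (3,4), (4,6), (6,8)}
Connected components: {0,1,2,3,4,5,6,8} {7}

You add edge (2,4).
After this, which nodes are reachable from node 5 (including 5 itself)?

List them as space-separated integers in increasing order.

Before: nodes reachable from 5: {0,1,2,3,4,5,6,8}
Adding (2,4): both endpoints already in same component. Reachability from 5 unchanged.
After: nodes reachable from 5: {0,1,2,3,4,5,6,8}

Answer: 0 1 2 3 4 5 6 8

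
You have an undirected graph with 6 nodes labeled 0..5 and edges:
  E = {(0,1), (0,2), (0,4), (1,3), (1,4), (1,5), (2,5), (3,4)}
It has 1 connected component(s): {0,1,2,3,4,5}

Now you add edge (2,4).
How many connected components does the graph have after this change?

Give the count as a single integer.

Initial component count: 1
Add (2,4): endpoints already in same component. Count unchanged: 1.
New component count: 1

Answer: 1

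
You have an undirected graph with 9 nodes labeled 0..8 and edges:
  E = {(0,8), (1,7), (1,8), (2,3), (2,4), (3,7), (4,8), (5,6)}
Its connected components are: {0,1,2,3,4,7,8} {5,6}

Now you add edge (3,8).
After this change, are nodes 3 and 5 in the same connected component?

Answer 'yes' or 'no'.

Initial components: {0,1,2,3,4,7,8} {5,6}
Adding edge (3,8): both already in same component {0,1,2,3,4,7,8}. No change.
New components: {0,1,2,3,4,7,8} {5,6}
Are 3 and 5 in the same component? no

Answer: no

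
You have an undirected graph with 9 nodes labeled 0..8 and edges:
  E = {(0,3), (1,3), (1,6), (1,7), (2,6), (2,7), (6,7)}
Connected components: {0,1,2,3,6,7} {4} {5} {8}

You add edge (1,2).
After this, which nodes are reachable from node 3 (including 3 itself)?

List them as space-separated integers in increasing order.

Answer: 0 1 2 3 6 7

Derivation:
Before: nodes reachable from 3: {0,1,2,3,6,7}
Adding (1,2): both endpoints already in same component. Reachability from 3 unchanged.
After: nodes reachable from 3: {0,1,2,3,6,7}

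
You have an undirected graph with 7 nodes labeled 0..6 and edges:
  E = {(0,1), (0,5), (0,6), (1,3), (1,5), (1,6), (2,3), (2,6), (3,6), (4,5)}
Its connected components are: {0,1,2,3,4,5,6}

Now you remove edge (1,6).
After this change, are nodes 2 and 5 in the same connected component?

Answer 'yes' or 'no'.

Answer: yes

Derivation:
Initial components: {0,1,2,3,4,5,6}
Removing edge (1,6): not a bridge — component count unchanged at 1.
New components: {0,1,2,3,4,5,6}
Are 2 and 5 in the same component? yes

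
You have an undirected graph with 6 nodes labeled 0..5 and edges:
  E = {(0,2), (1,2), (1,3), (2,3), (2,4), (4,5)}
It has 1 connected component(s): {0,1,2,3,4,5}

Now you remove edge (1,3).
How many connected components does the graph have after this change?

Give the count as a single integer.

Answer: 1

Derivation:
Initial component count: 1
Remove (1,3): not a bridge. Count unchanged: 1.
  After removal, components: {0,1,2,3,4,5}
New component count: 1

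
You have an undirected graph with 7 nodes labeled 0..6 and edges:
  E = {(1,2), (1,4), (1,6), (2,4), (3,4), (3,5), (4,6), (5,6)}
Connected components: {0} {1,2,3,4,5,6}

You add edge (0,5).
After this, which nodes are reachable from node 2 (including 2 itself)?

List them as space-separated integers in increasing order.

Before: nodes reachable from 2: {1,2,3,4,5,6}
Adding (0,5): merges 2's component with another. Reachability grows.
After: nodes reachable from 2: {0,1,2,3,4,5,6}

Answer: 0 1 2 3 4 5 6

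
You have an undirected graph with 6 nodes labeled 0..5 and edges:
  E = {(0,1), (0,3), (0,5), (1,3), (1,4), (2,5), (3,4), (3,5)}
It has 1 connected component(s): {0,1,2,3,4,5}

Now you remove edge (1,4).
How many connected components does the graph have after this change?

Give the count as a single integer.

Answer: 1

Derivation:
Initial component count: 1
Remove (1,4): not a bridge. Count unchanged: 1.
  After removal, components: {0,1,2,3,4,5}
New component count: 1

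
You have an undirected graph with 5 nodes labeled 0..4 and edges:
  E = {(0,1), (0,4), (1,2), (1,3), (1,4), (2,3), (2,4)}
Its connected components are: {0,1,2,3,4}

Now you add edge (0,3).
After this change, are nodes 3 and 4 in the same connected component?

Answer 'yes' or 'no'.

Answer: yes

Derivation:
Initial components: {0,1,2,3,4}
Adding edge (0,3): both already in same component {0,1,2,3,4}. No change.
New components: {0,1,2,3,4}
Are 3 and 4 in the same component? yes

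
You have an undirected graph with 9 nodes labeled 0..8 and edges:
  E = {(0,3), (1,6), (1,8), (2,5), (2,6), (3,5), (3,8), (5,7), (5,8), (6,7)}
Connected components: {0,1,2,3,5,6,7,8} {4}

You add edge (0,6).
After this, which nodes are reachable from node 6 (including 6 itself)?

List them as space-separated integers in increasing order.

Answer: 0 1 2 3 5 6 7 8

Derivation:
Before: nodes reachable from 6: {0,1,2,3,5,6,7,8}
Adding (0,6): both endpoints already in same component. Reachability from 6 unchanged.
After: nodes reachable from 6: {0,1,2,3,5,6,7,8}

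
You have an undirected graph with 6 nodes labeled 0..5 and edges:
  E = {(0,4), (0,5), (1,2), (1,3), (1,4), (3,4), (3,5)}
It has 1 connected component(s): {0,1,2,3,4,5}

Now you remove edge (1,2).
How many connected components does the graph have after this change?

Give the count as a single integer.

Answer: 2

Derivation:
Initial component count: 1
Remove (1,2): it was a bridge. Count increases: 1 -> 2.
  After removal, components: {0,1,3,4,5} {2}
New component count: 2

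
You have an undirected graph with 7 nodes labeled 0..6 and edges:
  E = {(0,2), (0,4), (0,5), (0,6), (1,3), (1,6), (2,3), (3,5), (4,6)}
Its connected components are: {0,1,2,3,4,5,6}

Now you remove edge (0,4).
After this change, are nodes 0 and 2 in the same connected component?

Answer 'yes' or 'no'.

Answer: yes

Derivation:
Initial components: {0,1,2,3,4,5,6}
Removing edge (0,4): not a bridge — component count unchanged at 1.
New components: {0,1,2,3,4,5,6}
Are 0 and 2 in the same component? yes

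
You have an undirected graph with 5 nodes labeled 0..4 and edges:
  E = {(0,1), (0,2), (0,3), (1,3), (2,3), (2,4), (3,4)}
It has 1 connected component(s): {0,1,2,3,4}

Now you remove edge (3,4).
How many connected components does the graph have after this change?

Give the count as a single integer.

Answer: 1

Derivation:
Initial component count: 1
Remove (3,4): not a bridge. Count unchanged: 1.
  After removal, components: {0,1,2,3,4}
New component count: 1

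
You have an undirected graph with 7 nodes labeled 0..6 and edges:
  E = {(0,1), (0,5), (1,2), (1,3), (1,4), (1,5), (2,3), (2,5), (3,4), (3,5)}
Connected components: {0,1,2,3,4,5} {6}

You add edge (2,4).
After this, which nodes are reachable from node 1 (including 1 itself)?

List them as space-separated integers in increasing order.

Before: nodes reachable from 1: {0,1,2,3,4,5}
Adding (2,4): both endpoints already in same component. Reachability from 1 unchanged.
After: nodes reachable from 1: {0,1,2,3,4,5}

Answer: 0 1 2 3 4 5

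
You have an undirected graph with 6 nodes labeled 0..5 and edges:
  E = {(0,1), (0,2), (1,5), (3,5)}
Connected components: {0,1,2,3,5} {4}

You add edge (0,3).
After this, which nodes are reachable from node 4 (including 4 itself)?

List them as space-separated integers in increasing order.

Answer: 4

Derivation:
Before: nodes reachable from 4: {4}
Adding (0,3): both endpoints already in same component. Reachability from 4 unchanged.
After: nodes reachable from 4: {4}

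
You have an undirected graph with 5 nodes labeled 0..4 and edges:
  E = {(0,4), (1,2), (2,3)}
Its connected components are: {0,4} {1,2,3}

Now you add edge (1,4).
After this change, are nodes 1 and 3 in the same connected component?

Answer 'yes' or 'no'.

Answer: yes

Derivation:
Initial components: {0,4} {1,2,3}
Adding edge (1,4): merges {1,2,3} and {0,4}.
New components: {0,1,2,3,4}
Are 1 and 3 in the same component? yes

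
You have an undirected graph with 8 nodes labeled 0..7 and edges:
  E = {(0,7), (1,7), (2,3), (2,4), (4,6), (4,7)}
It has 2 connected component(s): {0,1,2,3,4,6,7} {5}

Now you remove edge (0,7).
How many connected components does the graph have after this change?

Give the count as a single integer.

Initial component count: 2
Remove (0,7): it was a bridge. Count increases: 2 -> 3.
  After removal, components: {0} {1,2,3,4,6,7} {5}
New component count: 3

Answer: 3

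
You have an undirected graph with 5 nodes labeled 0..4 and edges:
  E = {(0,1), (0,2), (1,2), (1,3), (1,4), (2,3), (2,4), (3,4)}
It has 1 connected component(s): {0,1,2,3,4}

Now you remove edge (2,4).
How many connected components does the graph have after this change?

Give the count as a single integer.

Answer: 1

Derivation:
Initial component count: 1
Remove (2,4): not a bridge. Count unchanged: 1.
  After removal, components: {0,1,2,3,4}
New component count: 1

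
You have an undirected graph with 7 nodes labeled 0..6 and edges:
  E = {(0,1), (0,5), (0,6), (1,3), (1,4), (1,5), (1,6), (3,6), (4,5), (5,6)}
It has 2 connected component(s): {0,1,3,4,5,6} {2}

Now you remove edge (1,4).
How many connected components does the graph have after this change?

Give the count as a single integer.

Answer: 2

Derivation:
Initial component count: 2
Remove (1,4): not a bridge. Count unchanged: 2.
  After removal, components: {0,1,3,4,5,6} {2}
New component count: 2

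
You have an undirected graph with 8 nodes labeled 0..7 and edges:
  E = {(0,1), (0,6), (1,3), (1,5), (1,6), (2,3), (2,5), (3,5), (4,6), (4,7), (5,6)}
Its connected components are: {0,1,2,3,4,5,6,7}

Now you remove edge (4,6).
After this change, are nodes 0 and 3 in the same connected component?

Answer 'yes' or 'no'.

Answer: yes

Derivation:
Initial components: {0,1,2,3,4,5,6,7}
Removing edge (4,6): it was a bridge — component count 1 -> 2.
New components: {0,1,2,3,5,6} {4,7}
Are 0 and 3 in the same component? yes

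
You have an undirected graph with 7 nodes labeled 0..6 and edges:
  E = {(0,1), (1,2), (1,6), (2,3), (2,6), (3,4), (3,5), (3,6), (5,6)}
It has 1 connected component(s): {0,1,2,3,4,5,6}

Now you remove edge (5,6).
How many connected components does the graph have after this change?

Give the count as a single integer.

Initial component count: 1
Remove (5,6): not a bridge. Count unchanged: 1.
  After removal, components: {0,1,2,3,4,5,6}
New component count: 1

Answer: 1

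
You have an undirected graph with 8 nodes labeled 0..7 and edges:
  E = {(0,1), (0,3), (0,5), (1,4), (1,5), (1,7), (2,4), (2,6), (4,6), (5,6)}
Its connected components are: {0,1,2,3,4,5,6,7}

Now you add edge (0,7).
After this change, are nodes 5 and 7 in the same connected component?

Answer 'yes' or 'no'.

Answer: yes

Derivation:
Initial components: {0,1,2,3,4,5,6,7}
Adding edge (0,7): both already in same component {0,1,2,3,4,5,6,7}. No change.
New components: {0,1,2,3,4,5,6,7}
Are 5 and 7 in the same component? yes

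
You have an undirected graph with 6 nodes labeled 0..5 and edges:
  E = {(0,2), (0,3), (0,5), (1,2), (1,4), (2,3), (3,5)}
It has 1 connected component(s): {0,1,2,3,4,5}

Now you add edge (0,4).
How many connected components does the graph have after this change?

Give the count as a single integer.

Answer: 1

Derivation:
Initial component count: 1
Add (0,4): endpoints already in same component. Count unchanged: 1.
New component count: 1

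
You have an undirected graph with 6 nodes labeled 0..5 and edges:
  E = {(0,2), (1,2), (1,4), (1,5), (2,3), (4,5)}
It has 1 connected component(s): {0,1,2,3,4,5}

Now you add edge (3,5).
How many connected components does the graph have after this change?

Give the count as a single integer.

Answer: 1

Derivation:
Initial component count: 1
Add (3,5): endpoints already in same component. Count unchanged: 1.
New component count: 1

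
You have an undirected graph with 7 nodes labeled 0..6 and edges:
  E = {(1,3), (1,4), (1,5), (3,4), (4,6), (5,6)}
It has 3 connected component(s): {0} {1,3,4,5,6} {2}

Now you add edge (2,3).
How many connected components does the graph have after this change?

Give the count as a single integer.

Initial component count: 3
Add (2,3): merges two components. Count decreases: 3 -> 2.
New component count: 2

Answer: 2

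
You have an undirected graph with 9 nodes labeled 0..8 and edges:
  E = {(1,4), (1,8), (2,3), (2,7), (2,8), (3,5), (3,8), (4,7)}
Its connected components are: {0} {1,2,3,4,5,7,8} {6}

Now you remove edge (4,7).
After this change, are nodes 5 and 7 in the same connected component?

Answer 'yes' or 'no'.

Initial components: {0} {1,2,3,4,5,7,8} {6}
Removing edge (4,7): not a bridge — component count unchanged at 3.
New components: {0} {1,2,3,4,5,7,8} {6}
Are 5 and 7 in the same component? yes

Answer: yes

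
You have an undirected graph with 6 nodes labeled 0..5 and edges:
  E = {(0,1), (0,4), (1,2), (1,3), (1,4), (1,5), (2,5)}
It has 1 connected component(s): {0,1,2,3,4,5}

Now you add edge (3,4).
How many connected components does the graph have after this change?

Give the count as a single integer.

Answer: 1

Derivation:
Initial component count: 1
Add (3,4): endpoints already in same component. Count unchanged: 1.
New component count: 1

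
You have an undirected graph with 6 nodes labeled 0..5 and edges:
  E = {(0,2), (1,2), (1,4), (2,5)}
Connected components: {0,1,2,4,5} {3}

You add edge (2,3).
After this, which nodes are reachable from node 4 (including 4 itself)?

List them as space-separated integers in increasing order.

Before: nodes reachable from 4: {0,1,2,4,5}
Adding (2,3): merges 4's component with another. Reachability grows.
After: nodes reachable from 4: {0,1,2,3,4,5}

Answer: 0 1 2 3 4 5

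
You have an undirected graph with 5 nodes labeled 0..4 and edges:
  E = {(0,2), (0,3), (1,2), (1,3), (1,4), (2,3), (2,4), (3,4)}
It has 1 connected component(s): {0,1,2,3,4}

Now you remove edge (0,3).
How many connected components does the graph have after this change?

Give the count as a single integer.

Initial component count: 1
Remove (0,3): not a bridge. Count unchanged: 1.
  After removal, components: {0,1,2,3,4}
New component count: 1

Answer: 1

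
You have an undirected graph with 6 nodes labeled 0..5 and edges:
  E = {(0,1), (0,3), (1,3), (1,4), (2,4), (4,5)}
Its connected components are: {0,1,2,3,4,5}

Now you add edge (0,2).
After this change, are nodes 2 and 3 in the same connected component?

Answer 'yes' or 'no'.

Answer: yes

Derivation:
Initial components: {0,1,2,3,4,5}
Adding edge (0,2): both already in same component {0,1,2,3,4,5}. No change.
New components: {0,1,2,3,4,5}
Are 2 and 3 in the same component? yes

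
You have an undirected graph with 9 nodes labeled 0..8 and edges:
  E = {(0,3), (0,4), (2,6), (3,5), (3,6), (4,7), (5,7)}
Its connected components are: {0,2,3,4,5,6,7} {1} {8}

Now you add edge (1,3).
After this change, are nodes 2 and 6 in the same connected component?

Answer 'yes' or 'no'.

Initial components: {0,2,3,4,5,6,7} {1} {8}
Adding edge (1,3): merges {1} and {0,2,3,4,5,6,7}.
New components: {0,1,2,3,4,5,6,7} {8}
Are 2 and 6 in the same component? yes

Answer: yes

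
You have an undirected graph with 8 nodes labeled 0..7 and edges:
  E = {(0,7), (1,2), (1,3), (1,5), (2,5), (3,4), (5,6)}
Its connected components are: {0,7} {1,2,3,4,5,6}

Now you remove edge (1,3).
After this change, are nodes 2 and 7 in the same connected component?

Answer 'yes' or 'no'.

Initial components: {0,7} {1,2,3,4,5,6}
Removing edge (1,3): it was a bridge — component count 2 -> 3.
New components: {0,7} {1,2,5,6} {3,4}
Are 2 and 7 in the same component? no

Answer: no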